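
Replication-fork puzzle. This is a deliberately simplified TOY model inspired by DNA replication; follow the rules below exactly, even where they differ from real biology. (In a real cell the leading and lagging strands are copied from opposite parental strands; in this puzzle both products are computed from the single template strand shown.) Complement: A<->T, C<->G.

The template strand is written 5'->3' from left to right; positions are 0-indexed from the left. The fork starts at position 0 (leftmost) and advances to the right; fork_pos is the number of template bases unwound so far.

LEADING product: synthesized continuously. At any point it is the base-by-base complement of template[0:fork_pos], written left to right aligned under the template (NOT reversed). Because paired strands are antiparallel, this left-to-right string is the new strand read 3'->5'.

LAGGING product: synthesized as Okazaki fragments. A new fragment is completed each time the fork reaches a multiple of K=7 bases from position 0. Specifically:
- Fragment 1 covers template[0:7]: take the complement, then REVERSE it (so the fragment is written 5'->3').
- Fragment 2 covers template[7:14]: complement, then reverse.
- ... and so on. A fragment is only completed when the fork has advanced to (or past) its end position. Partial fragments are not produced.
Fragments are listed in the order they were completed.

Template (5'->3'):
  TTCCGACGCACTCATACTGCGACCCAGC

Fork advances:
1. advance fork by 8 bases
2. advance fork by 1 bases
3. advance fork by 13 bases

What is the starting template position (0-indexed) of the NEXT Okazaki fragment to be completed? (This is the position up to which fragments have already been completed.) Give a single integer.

Step 1: advance 8 -> fork_pos = 0 + 8 = 8. Reached multiple(s) of 7: 7 -> fragment 1 completed (1 total).
Step 2: advance 1 -> fork_pos = 8 + 1 = 9. Next multiple of 7 is 14 (not reached); still 1 fragment(s).
Step 3: advance 13 -> fork_pos = 9 + 13 = 22. Reached multiple(s) of 7: 14, 21 -> fragments 2-3 completed (3 total).
3 fragment(s) completed, covering template[0:21] (3 x 7 = 21). The next fragment, fragment 4, covers template[21:28], so it starts at position 21.

Answer: 21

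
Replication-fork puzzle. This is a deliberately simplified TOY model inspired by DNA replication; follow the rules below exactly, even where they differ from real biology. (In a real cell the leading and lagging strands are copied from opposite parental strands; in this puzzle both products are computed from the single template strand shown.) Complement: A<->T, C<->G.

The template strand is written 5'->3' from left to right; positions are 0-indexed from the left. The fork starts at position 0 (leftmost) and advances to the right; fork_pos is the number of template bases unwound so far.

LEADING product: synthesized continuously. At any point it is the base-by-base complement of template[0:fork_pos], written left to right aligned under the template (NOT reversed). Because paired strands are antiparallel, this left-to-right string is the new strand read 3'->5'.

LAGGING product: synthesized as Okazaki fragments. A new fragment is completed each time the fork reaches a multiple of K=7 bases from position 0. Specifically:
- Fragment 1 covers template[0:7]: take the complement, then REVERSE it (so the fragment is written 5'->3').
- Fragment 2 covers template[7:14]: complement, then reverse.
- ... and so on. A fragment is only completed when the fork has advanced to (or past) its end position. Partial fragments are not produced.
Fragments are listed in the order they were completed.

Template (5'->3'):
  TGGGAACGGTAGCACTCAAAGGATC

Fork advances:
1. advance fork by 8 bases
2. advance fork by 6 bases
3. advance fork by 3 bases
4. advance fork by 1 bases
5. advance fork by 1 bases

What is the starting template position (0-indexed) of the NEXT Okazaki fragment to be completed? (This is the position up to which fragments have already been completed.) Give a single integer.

Step 1: advance 8 -> fork_pos = 0 + 8 = 8. Reached multiple(s) of 7: 7 -> fragment 1 completed (1 total).
Step 2: advance 6 -> fork_pos = 8 + 6 = 14. Reached multiple(s) of 7: 14 -> fragment 2 completed (2 total).
Step 3: advance 3 -> fork_pos = 14 + 3 = 17. Next multiple of 7 is 21 (not reached); still 2 fragment(s).
Step 4: advance 1 -> fork_pos = 17 + 1 = 18. Next multiple of 7 is 21 (not reached); still 2 fragment(s).
Step 5: advance 1 -> fork_pos = 18 + 1 = 19. Next multiple of 7 is 21 (not reached); still 2 fragment(s).
2 fragment(s) completed, covering template[0:14] (2 x 7 = 14). The next fragment, fragment 3, covers template[14:21], so it starts at position 14.

Answer: 14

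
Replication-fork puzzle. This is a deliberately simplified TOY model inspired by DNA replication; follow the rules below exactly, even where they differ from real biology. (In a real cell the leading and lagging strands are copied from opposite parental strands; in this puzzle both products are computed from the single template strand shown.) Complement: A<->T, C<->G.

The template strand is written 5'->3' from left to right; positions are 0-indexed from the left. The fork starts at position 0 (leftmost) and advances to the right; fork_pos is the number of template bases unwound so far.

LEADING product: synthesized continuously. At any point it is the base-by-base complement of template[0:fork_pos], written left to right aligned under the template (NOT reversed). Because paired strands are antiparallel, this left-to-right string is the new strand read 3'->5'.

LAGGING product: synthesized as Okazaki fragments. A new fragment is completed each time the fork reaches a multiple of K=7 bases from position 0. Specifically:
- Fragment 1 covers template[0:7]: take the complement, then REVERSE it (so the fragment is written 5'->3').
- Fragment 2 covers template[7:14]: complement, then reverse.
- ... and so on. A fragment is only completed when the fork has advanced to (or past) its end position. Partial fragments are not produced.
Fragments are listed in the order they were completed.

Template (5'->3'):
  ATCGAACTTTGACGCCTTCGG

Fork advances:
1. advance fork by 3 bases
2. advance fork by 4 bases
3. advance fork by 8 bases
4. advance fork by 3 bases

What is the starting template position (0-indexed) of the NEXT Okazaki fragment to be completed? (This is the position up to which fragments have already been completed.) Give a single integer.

Step 1: advance 3 -> fork_pos = 0 + 3 = 3. Next multiple of 7 is 7 (not reached); still 0 fragment(s).
Step 2: advance 4 -> fork_pos = 3 + 4 = 7. Reached multiple(s) of 7: 7 -> fragment 1 completed (1 total).
Step 3: advance 8 -> fork_pos = 7 + 8 = 15. Reached multiple(s) of 7: 14 -> fragment 2 completed (2 total).
Step 4: advance 3 -> fork_pos = 15 + 3 = 18. Next multiple of 7 is 21 (not reached); still 2 fragment(s).
2 fragment(s) completed, covering template[0:14] (2 x 7 = 14). The next fragment, fragment 3, covers template[14:21], so it starts at position 14.

Answer: 14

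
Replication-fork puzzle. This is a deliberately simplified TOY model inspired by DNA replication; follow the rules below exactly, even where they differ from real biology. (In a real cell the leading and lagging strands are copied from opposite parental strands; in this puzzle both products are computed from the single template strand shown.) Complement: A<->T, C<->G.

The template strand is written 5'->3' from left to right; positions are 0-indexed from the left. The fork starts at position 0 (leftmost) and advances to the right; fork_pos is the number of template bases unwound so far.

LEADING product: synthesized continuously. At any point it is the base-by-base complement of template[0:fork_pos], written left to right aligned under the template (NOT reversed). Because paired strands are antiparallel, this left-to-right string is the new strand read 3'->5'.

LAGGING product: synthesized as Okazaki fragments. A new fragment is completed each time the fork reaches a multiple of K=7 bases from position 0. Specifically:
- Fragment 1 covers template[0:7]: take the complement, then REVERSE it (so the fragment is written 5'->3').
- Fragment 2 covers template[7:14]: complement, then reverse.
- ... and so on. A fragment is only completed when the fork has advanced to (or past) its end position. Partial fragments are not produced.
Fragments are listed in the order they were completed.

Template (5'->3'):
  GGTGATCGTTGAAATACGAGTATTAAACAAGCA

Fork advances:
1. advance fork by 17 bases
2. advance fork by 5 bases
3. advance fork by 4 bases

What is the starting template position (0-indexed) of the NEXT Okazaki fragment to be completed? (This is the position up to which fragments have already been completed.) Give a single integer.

Step 1: advance 17 -> fork_pos = 0 + 17 = 17. Reached multiple(s) of 7: 7, 14 -> fragments 1-2 completed (2 total).
Step 2: advance 5 -> fork_pos = 17 + 5 = 22. Reached multiple(s) of 7: 21 -> fragment 3 completed (3 total).
Step 3: advance 4 -> fork_pos = 22 + 4 = 26. Next multiple of 7 is 28 (not reached); still 3 fragment(s).
3 fragment(s) completed, covering template[0:21] (3 x 7 = 21). The next fragment, fragment 4, covers template[21:28], so it starts at position 21.

Answer: 21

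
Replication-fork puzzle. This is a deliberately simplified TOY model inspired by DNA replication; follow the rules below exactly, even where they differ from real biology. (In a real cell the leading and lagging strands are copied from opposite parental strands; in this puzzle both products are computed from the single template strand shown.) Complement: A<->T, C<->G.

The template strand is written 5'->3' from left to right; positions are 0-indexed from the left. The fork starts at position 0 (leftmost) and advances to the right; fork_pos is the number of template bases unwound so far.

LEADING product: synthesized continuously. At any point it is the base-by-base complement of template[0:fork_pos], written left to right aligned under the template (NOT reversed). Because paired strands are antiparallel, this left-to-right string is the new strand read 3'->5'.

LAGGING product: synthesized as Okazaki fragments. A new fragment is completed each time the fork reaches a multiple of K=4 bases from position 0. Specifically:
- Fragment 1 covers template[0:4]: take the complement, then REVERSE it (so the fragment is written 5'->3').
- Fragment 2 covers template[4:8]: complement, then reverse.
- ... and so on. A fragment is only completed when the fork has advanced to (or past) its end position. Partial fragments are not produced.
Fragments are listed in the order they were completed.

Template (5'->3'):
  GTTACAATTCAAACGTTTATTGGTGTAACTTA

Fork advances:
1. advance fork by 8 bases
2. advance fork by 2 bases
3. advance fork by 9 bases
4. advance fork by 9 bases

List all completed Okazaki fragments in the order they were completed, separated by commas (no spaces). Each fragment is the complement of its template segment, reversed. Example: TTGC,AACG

Step 1: advance 8 -> fork_pos = 0 + 8 = 8. Reached multiple(s) of 4: 4, 8 -> fragments 1-2 completed (2 total).
Step 2: advance 2 -> fork_pos = 8 + 2 = 10. Next multiple of 4 is 12 (not reached); still 2 fragment(s).
Step 3: advance 9 -> fork_pos = 10 + 9 = 19. Reached multiple(s) of 4: 12, 16 -> fragments 3-4 completed (4 total).
Step 4: advance 9 -> fork_pos = 19 + 9 = 28. Reached multiple(s) of 4: 20, 24, 28 -> fragments 5-7 completed (7 total).
Final fork_pos = 28, so 7 fragment(s) are complete. Build each: template segment -> complement -> reverse.
Fragment 1: template[0:4] = GTTA -> complement CAAT -> reversed TAAC
Fragment 2: template[4:8] = CAAT -> complement GTTA -> reversed ATTG
Fragment 3: template[8:12] = TCAA -> complement AGTT -> reversed TTGA
Fragment 4: template[12:16] = ACGT -> complement TGCA -> reversed ACGT
Fragment 5: template[16:20] = TTAT -> complement AATA -> reversed ATAA
Fragment 6: template[20:24] = TGGT -> complement ACCA -> reversed ACCA
Fragment 7: template[24:28] = GTAA -> complement CATT -> reversed TTAC

Answer: TAAC,ATTG,TTGA,ACGT,ATAA,ACCA,TTAC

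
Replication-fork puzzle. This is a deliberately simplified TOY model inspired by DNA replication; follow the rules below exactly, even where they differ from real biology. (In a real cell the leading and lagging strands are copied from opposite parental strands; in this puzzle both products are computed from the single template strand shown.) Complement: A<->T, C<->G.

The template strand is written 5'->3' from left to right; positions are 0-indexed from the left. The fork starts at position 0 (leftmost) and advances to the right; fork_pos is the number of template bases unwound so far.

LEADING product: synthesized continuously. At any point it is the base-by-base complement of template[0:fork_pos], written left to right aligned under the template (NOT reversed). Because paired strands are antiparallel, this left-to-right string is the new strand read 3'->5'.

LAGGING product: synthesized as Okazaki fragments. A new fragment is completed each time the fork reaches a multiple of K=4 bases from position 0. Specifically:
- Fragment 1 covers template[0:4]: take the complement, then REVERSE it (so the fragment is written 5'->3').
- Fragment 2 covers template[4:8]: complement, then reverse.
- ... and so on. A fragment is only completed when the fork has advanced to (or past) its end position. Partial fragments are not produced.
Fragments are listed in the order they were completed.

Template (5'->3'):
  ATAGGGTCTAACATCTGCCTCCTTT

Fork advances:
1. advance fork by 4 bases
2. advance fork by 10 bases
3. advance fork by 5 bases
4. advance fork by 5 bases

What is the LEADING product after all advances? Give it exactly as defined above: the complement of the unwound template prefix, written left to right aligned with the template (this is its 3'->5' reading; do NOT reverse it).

Answer: TATCCCAGATTGTAGACGGAGGAA

Derivation:
Step 1: advance 4 -> fork_pos = 0 + 4 = 4.
Step 2: advance 10 -> fork_pos = 4 + 10 = 14.
Step 3: advance 5 -> fork_pos = 14 + 5 = 19.
Step 4: advance 5 -> fork_pos = 19 + 5 = 24.
Unwound prefix: template[0:24] = ATAGGGTCTAACATCTGCCTCCTT
Complement it base by base (A<->T, C<->G), keeping left-to-right order:
  [0:5] ATAGG -> TATCC
  [5:10] GTCTA -> CAGAT
  [10:15] ACATC -> TGTAG
  [15:20] TGCCT -> ACGGA
  [20:24] CCTT -> GGAA
Concatenate: TATCCCAGATTGTAGACGGAGGAA (length 24; written aligned with the template, i.e. 3'->5').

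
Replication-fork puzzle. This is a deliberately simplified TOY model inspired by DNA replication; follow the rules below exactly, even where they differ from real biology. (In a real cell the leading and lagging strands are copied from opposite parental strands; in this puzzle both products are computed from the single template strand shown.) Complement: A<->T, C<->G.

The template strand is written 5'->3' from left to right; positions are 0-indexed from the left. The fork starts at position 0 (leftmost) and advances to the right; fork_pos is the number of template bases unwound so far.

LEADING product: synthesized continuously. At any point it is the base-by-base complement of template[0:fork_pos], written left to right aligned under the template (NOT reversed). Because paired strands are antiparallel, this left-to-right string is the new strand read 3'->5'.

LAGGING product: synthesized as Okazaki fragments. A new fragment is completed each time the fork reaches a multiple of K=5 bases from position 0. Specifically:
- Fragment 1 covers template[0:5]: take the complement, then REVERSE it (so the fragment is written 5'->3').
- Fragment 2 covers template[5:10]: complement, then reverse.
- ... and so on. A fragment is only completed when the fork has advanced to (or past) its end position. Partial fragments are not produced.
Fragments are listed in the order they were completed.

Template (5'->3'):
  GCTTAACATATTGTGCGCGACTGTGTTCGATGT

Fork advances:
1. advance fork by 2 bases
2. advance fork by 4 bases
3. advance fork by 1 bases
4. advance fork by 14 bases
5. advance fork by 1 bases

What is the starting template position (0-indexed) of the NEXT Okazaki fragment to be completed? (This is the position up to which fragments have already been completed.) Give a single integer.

Step 1: advance 2 -> fork_pos = 0 + 2 = 2. Next multiple of 5 is 5 (not reached); still 0 fragment(s).
Step 2: advance 4 -> fork_pos = 2 + 4 = 6. Reached multiple(s) of 5: 5 -> fragment 1 completed (1 total).
Step 3: advance 1 -> fork_pos = 6 + 1 = 7. Next multiple of 5 is 10 (not reached); still 1 fragment(s).
Step 4: advance 14 -> fork_pos = 7 + 14 = 21. Reached multiple(s) of 5: 10, 15, 20 -> fragments 2-4 completed (4 total).
Step 5: advance 1 -> fork_pos = 21 + 1 = 22. Next multiple of 5 is 25 (not reached); still 4 fragment(s).
4 fragment(s) completed, covering template[0:20] (4 x 5 = 20). The next fragment, fragment 5, covers template[20:25], so it starts at position 20.

Answer: 20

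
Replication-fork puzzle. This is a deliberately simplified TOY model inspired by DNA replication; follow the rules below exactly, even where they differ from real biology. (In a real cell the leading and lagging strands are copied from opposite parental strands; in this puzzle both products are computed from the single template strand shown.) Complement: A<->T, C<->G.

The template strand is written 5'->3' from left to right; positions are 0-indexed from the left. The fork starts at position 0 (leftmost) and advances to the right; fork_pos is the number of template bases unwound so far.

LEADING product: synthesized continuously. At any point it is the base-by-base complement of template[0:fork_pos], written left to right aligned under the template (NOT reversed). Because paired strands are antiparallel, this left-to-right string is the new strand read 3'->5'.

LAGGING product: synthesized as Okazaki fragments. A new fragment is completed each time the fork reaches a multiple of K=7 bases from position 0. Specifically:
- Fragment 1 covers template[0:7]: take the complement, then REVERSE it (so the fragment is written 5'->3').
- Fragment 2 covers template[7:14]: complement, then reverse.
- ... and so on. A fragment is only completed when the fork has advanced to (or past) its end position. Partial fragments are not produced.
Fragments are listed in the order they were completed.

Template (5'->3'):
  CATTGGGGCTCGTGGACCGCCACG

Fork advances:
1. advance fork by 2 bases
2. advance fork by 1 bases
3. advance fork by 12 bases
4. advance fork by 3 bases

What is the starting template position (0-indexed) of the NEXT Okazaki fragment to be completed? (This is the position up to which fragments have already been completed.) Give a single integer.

Answer: 14

Derivation:
Step 1: advance 2 -> fork_pos = 0 + 2 = 2. Next multiple of 7 is 7 (not reached); still 0 fragment(s).
Step 2: advance 1 -> fork_pos = 2 + 1 = 3. Next multiple of 7 is 7 (not reached); still 0 fragment(s).
Step 3: advance 12 -> fork_pos = 3 + 12 = 15. Reached multiple(s) of 7: 7, 14 -> fragments 1-2 completed (2 total).
Step 4: advance 3 -> fork_pos = 15 + 3 = 18. Next multiple of 7 is 21 (not reached); still 2 fragment(s).
2 fragment(s) completed, covering template[0:14] (2 x 7 = 14). The next fragment, fragment 3, covers template[14:21], so it starts at position 14.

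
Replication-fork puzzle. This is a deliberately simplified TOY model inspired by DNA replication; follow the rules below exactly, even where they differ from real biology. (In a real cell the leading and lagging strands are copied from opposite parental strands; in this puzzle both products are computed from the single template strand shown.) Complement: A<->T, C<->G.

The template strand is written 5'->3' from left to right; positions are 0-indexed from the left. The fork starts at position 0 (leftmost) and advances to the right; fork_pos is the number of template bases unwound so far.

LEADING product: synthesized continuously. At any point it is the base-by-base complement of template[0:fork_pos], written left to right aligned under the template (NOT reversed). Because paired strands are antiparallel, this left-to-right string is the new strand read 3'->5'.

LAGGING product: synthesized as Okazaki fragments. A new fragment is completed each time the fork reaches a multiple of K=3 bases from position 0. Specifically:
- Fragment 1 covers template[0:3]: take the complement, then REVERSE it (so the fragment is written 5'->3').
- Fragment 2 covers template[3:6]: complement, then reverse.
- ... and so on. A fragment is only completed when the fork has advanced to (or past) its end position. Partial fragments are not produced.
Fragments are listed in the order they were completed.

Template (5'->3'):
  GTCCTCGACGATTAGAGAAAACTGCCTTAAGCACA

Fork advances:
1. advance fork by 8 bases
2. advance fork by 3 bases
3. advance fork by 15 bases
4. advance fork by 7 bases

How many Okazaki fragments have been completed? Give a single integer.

Answer: 11

Derivation:
Step 1: advance 8 -> fork_pos = 0 + 8 = 8. Reached multiple(s) of 3: 3, 6 -> fragments 1-2 completed (2 total).
Step 2: advance 3 -> fork_pos = 8 + 3 = 11. Reached multiple(s) of 3: 9 -> fragment 3 completed (3 total).
Step 3: advance 15 -> fork_pos = 11 + 15 = 26. Reached multiple(s) of 3: 12, 15, 18, 21, 24 -> fragments 4-8 completed (8 total).
Step 4: advance 7 -> fork_pos = 26 + 7 = 33. Reached multiple(s) of 3: 27, 30, 33 -> fragments 9-11 completed (11 total).
Check: final fork_pos = 33; the multiples of 3 that are <= 33 are 3..33 -> 33 // 3 = 11 completed fragment(s).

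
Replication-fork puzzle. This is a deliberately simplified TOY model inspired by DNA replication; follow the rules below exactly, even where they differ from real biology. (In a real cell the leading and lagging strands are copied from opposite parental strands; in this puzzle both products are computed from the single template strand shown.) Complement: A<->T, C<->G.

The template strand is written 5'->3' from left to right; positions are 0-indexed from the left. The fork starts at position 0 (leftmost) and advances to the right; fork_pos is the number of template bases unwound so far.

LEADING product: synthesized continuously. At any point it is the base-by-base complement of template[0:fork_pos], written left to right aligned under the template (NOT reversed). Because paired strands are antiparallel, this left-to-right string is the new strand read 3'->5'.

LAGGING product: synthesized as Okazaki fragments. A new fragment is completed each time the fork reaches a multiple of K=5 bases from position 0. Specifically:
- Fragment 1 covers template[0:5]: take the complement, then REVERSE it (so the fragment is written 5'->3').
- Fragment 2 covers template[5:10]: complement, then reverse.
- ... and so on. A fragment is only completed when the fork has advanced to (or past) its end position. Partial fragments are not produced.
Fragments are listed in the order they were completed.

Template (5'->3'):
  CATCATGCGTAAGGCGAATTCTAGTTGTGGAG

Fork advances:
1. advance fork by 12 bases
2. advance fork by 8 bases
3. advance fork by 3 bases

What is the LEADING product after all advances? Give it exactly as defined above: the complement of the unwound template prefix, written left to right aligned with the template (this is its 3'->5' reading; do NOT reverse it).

Answer: GTAGTACGCATTCCGCTTAAGAT

Derivation:
Step 1: advance 12 -> fork_pos = 0 + 12 = 12.
Step 2: advance 8 -> fork_pos = 12 + 8 = 20.
Step 3: advance 3 -> fork_pos = 20 + 3 = 23.
Unwound prefix: template[0:23] = CATCATGCGTAAGGCGAATTCTA
Complement it base by base (A<->T, C<->G), keeping left-to-right order:
  [0:5] CATCA -> GTAGT
  [5:10] TGCGT -> ACGCA
  [10:15] AAGGC -> TTCCG
  [15:20] GAATT -> CTTAA
  [20:23] CTA -> GAT
Concatenate: GTAGTACGCATTCCGCTTAAGAT (length 23; written aligned with the template, i.e. 3'->5').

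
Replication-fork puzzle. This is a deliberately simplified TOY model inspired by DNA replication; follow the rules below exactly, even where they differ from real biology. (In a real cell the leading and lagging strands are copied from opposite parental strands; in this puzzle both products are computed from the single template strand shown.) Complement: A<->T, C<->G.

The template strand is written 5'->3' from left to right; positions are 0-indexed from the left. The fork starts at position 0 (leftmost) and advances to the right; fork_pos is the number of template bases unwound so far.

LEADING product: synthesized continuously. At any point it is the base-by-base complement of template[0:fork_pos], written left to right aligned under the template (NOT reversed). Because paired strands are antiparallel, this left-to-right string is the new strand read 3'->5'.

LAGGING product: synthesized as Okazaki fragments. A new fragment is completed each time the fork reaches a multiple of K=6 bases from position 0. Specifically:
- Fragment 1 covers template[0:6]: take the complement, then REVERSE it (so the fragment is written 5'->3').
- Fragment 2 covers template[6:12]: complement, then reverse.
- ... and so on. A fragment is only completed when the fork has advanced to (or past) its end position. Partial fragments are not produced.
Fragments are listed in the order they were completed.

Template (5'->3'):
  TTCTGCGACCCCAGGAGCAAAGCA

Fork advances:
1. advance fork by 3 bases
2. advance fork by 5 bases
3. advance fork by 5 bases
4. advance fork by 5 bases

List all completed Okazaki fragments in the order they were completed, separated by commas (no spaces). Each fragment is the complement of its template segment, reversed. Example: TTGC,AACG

Step 1: advance 3 -> fork_pos = 0 + 3 = 3. Next multiple of 6 is 6 (not reached); still 0 fragment(s).
Step 2: advance 5 -> fork_pos = 3 + 5 = 8. Reached multiple(s) of 6: 6 -> fragment 1 completed (1 total).
Step 3: advance 5 -> fork_pos = 8 + 5 = 13. Reached multiple(s) of 6: 12 -> fragment 2 completed (2 total).
Step 4: advance 5 -> fork_pos = 13 + 5 = 18. Reached multiple(s) of 6: 18 -> fragment 3 completed (3 total).
Final fork_pos = 18, so 3 fragment(s) are complete. Build each: template segment -> complement -> reverse.
Fragment 1: template[0:6] = TTCTGC -> complement AAGACG -> reversed GCAGAA
Fragment 2: template[6:12] = GACCCC -> complement CTGGGG -> reversed GGGGTC
Fragment 3: template[12:18] = AGGAGC -> complement TCCTCG -> reversed GCTCCT

Answer: GCAGAA,GGGGTC,GCTCCT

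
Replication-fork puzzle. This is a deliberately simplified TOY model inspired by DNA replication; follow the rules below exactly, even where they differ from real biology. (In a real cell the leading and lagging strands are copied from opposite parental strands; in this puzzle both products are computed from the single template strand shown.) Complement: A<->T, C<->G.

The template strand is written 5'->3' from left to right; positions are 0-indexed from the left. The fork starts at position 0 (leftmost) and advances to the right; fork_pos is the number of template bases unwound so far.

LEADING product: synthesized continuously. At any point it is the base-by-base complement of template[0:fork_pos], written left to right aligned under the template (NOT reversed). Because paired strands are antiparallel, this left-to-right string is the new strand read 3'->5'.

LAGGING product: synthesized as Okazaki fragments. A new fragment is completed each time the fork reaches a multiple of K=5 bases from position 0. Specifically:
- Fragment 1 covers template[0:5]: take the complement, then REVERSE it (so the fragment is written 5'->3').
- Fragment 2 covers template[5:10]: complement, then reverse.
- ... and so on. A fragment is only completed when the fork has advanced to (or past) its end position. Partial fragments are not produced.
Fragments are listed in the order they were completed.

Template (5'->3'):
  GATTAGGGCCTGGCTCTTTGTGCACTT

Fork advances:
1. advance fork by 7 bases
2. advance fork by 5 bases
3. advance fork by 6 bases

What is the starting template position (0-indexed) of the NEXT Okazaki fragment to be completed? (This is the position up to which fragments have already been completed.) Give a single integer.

Answer: 15

Derivation:
Step 1: advance 7 -> fork_pos = 0 + 7 = 7. Reached multiple(s) of 5: 5 -> fragment 1 completed (1 total).
Step 2: advance 5 -> fork_pos = 7 + 5 = 12. Reached multiple(s) of 5: 10 -> fragment 2 completed (2 total).
Step 3: advance 6 -> fork_pos = 12 + 6 = 18. Reached multiple(s) of 5: 15 -> fragment 3 completed (3 total).
3 fragment(s) completed, covering template[0:15] (3 x 5 = 15). The next fragment, fragment 4, covers template[15:20], so it starts at position 15.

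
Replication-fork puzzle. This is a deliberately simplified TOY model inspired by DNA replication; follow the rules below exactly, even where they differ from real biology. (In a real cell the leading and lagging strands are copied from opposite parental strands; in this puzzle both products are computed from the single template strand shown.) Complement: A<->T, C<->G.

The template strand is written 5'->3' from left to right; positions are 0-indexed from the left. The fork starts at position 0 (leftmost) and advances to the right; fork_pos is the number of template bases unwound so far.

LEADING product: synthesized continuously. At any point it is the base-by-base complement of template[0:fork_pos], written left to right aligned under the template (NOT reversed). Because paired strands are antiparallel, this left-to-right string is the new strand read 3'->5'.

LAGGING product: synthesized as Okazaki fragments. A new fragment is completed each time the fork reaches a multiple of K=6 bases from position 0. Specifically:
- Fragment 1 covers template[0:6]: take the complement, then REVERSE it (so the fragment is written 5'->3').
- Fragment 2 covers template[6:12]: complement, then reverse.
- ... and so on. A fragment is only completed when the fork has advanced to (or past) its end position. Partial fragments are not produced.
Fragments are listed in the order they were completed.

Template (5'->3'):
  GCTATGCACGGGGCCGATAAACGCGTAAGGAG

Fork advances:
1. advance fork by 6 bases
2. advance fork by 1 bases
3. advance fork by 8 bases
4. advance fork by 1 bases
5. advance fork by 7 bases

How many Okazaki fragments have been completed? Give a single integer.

Step 1: advance 6 -> fork_pos = 0 + 6 = 6. Reached multiple(s) of 6: 6 -> fragment 1 completed (1 total).
Step 2: advance 1 -> fork_pos = 6 + 1 = 7. Next multiple of 6 is 12 (not reached); still 1 fragment(s).
Step 3: advance 8 -> fork_pos = 7 + 8 = 15. Reached multiple(s) of 6: 12 -> fragment 2 completed (2 total).
Step 4: advance 1 -> fork_pos = 15 + 1 = 16. Next multiple of 6 is 18 (not reached); still 2 fragment(s).
Step 5: advance 7 -> fork_pos = 16 + 7 = 23. Reached multiple(s) of 6: 18 -> fragment 3 completed (3 total).
Check: final fork_pos = 23; the multiples of 6 that are <= 23 are 6..18 -> 23 // 6 = 3 completed fragment(s).

Answer: 3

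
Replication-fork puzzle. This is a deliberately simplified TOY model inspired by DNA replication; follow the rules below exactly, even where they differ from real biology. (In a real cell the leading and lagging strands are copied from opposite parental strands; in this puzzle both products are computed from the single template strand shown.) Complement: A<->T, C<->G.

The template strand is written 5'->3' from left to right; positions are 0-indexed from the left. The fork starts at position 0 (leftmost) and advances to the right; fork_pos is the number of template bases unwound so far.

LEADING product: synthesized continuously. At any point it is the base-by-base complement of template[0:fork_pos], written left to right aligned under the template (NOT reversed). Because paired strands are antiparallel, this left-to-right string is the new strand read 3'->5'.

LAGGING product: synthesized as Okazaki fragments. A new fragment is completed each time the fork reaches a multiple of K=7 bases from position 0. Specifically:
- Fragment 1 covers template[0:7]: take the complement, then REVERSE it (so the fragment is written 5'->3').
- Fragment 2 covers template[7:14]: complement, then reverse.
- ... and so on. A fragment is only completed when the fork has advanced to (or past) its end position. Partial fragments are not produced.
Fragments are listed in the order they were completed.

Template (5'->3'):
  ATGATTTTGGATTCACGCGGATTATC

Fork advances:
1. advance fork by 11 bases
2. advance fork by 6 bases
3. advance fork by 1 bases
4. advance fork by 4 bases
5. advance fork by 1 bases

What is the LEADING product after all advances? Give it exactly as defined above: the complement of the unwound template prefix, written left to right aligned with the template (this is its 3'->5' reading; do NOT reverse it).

Answer: TACTAAAACCTAAGTGCGCCTAA

Derivation:
Step 1: advance 11 -> fork_pos = 0 + 11 = 11.
Step 2: advance 6 -> fork_pos = 11 + 6 = 17.
Step 3: advance 1 -> fork_pos = 17 + 1 = 18.
Step 4: advance 4 -> fork_pos = 18 + 4 = 22.
Step 5: advance 1 -> fork_pos = 22 + 1 = 23.
Unwound prefix: template[0:23] = ATGATTTTGGATTCACGCGGATT
Complement it base by base (A<->T, C<->G), keeping left-to-right order:
  [0:5] ATGAT -> TACTA
  [5:10] TTTGG -> AAACC
  [10:15] ATTCA -> TAAGT
  [15:20] CGCGG -> GCGCC
  [20:23] ATT -> TAA
Concatenate: TACTAAAACCTAAGTGCGCCTAA (length 23; written aligned with the template, i.e. 3'->5').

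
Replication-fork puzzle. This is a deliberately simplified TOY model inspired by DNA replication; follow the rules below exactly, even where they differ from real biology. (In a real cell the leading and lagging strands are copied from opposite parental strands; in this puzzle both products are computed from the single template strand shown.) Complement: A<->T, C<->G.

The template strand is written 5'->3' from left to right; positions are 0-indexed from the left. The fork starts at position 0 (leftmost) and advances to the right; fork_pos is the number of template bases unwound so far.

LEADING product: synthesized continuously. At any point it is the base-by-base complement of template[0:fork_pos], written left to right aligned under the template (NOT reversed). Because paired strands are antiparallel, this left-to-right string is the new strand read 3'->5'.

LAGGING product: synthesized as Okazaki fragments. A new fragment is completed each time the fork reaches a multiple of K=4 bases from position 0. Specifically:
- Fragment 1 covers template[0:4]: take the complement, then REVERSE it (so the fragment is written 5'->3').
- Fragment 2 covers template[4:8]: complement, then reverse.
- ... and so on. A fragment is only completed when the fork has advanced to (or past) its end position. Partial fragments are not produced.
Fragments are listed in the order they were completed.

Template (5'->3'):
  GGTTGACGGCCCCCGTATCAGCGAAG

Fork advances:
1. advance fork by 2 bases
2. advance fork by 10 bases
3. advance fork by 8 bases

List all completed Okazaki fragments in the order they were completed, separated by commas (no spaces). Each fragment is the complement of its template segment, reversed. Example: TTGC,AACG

Step 1: advance 2 -> fork_pos = 0 + 2 = 2. Next multiple of 4 is 4 (not reached); still 0 fragment(s).
Step 2: advance 10 -> fork_pos = 2 + 10 = 12. Reached multiple(s) of 4: 4, 8, 12 -> fragments 1-3 completed (3 total).
Step 3: advance 8 -> fork_pos = 12 + 8 = 20. Reached multiple(s) of 4: 16, 20 -> fragments 4-5 completed (5 total).
Final fork_pos = 20, so 5 fragment(s) are complete. Build each: template segment -> complement -> reverse.
Fragment 1: template[0:4] = GGTT -> complement CCAA -> reversed AACC
Fragment 2: template[4:8] = GACG -> complement CTGC -> reversed CGTC
Fragment 3: template[8:12] = GCCC -> complement CGGG -> reversed GGGC
Fragment 4: template[12:16] = CCGT -> complement GGCA -> reversed ACGG
Fragment 5: template[16:20] = ATCA -> complement TAGT -> reversed TGAT

Answer: AACC,CGTC,GGGC,ACGG,TGAT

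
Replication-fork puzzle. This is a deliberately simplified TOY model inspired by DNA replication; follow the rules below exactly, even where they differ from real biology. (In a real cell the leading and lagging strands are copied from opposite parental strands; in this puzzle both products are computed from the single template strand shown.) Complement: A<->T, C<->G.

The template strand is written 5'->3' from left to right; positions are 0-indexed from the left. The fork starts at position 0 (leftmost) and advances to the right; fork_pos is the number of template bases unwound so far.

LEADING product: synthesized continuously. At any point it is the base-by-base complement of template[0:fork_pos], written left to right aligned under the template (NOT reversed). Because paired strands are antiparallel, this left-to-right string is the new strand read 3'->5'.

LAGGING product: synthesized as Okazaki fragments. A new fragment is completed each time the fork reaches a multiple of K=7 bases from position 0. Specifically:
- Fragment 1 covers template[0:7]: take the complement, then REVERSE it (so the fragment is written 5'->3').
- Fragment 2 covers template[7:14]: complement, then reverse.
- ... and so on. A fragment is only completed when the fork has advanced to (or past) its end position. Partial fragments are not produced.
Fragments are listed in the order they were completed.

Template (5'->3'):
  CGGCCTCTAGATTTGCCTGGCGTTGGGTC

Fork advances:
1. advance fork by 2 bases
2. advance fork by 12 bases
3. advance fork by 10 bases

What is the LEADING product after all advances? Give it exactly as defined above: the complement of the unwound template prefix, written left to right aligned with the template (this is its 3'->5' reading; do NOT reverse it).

Step 1: advance 2 -> fork_pos = 0 + 2 = 2.
Step 2: advance 12 -> fork_pos = 2 + 12 = 14.
Step 3: advance 10 -> fork_pos = 14 + 10 = 24.
Unwound prefix: template[0:24] = CGGCCTCTAGATTTGCCTGGCGTT
Complement it base by base (A<->T, C<->G), keeping left-to-right order:
  [0:5] CGGCC -> GCCGG
  [5:10] TCTAG -> AGATC
  [10:15] ATTTG -> TAAAC
  [15:20] CCTGG -> GGACC
  [20:24] CGTT -> GCAA
Concatenate: GCCGGAGATCTAAACGGACCGCAA (length 24; written aligned with the template, i.e. 3'->5').

Answer: GCCGGAGATCTAAACGGACCGCAA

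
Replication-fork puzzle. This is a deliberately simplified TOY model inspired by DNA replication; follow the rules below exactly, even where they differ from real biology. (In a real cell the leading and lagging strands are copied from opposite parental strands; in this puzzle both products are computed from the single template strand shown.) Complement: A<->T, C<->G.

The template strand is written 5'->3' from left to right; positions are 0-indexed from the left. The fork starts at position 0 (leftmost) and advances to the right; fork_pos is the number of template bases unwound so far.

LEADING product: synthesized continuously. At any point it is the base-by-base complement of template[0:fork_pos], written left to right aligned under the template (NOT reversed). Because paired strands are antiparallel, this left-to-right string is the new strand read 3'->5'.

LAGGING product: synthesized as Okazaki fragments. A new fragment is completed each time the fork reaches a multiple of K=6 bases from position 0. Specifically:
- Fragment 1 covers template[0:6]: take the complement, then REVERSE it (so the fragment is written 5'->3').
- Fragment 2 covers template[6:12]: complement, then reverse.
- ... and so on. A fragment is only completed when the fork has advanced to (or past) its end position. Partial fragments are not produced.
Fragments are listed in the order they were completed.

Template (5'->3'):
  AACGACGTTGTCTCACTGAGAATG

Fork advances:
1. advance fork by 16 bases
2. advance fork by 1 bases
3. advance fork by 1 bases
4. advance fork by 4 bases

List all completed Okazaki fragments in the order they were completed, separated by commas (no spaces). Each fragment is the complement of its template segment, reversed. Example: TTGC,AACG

Answer: GTCGTT,GACAAC,CAGTGA

Derivation:
Step 1: advance 16 -> fork_pos = 0 + 16 = 16. Reached multiple(s) of 6: 6, 12 -> fragments 1-2 completed (2 total).
Step 2: advance 1 -> fork_pos = 16 + 1 = 17. Next multiple of 6 is 18 (not reached); still 2 fragment(s).
Step 3: advance 1 -> fork_pos = 17 + 1 = 18. Reached multiple(s) of 6: 18 -> fragment 3 completed (3 total).
Step 4: advance 4 -> fork_pos = 18 + 4 = 22. Next multiple of 6 is 24 (not reached); still 3 fragment(s).
Final fork_pos = 22, so 3 fragment(s) are complete. Build each: template segment -> complement -> reverse.
Fragment 1: template[0:6] = AACGAC -> complement TTGCTG -> reversed GTCGTT
Fragment 2: template[6:12] = GTTGTC -> complement CAACAG -> reversed GACAAC
Fragment 3: template[12:18] = TCACTG -> complement AGTGAC -> reversed CAGTGA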